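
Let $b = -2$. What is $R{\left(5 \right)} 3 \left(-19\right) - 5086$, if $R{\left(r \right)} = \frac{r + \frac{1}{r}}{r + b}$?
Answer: $- \frac{25924}{5} \approx -5184.8$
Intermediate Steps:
$R{\left(r \right)} = \frac{r + \frac{1}{r}}{-2 + r}$ ($R{\left(r \right)} = \frac{r + \frac{1}{r}}{r - 2} = \frac{r + \frac{1}{r}}{-2 + r}$)
$R{\left(5 \right)} 3 \left(-19\right) - 5086 = \frac{1 + 5^{2}}{5 \left(-2 + 5\right)} 3 \left(-19\right) - 5086 = \frac{1 + 25}{5 \cdot 3} \cdot 3 \left(-19\right) - 5086 = \frac{1}{5} \cdot \frac{1}{3} \cdot 26 \cdot 3 \left(-19\right) - 5086 = \frac{26}{15} \cdot 3 \left(-19\right) - 5086 = \frac{26}{5} \left(-19\right) - 5086 = - \frac{494}{5} - 5086 = - \frac{25924}{5}$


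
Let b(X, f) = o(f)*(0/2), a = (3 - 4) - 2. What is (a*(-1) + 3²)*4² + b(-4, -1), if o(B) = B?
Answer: 192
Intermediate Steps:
a = -3 (a = -1 - 2 = -3)
b(X, f) = 0 (b(X, f) = f*(0/2) = f*(0*(½)) = f*0 = 0)
(a*(-1) + 3²)*4² + b(-4, -1) = (-3*(-1) + 3²)*4² + 0 = (3 + 9)*16 + 0 = 12*16 + 0 = 192 + 0 = 192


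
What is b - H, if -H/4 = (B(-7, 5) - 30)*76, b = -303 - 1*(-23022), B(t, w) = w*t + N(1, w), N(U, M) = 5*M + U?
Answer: 10863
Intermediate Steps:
N(U, M) = U + 5*M
B(t, w) = 1 + 5*w + t*w (B(t, w) = w*t + (1 + 5*w) = t*w + (1 + 5*w) = 1 + 5*w + t*w)
b = 22719 (b = -303 + 23022 = 22719)
H = 11856 (H = -4*((1 + 5*5 - 7*5) - 30)*76 = -4*((1 + 25 - 35) - 30)*76 = -4*(-9 - 30)*76 = -(-156)*76 = -4*(-2964) = 11856)
b - H = 22719 - 1*11856 = 22719 - 11856 = 10863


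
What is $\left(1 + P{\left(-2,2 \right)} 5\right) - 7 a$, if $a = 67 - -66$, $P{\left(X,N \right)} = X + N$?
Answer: $-930$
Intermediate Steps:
$P{\left(X,N \right)} = N + X$
$a = 133$ ($a = 67 + 66 = 133$)
$\left(1 + P{\left(-2,2 \right)} 5\right) - 7 a = \left(1 + \left(2 - 2\right) 5\right) - 931 = \left(1 + 0 \cdot 5\right) - 931 = \left(1 + 0\right) - 931 = 1 - 931 = -930$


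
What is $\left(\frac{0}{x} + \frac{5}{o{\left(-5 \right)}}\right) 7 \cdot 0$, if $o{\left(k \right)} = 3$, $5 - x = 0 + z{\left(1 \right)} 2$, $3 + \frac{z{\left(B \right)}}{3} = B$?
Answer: $0$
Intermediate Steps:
$z{\left(B \right)} = -9 + 3 B$
$x = 17$ ($x = 5 - \left(0 + \left(-9 + 3 \cdot 1\right) 2\right) = 5 - \left(0 + \left(-9 + 3\right) 2\right) = 5 - \left(0 - 12\right) = 5 - -12 = 5 + 12 = 17$)
$\left(\frac{0}{x} + \frac{5}{o{\left(-5 \right)}}\right) 7 \cdot 0 = \left(\frac{0}{17} + \frac{5}{3}\right) 7 \cdot 0 = \left(0 \cdot \frac{1}{17} + 5 \cdot \frac{1}{3}\right) 7 \cdot 0 = \left(0 + \frac{5}{3}\right) 7 \cdot 0 = \frac{5}{3} \cdot 7 \cdot 0 = \frac{35}{3} \cdot 0 = 0$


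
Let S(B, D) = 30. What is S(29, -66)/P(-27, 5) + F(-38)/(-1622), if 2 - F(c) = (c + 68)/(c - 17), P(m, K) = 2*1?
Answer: 133801/8921 ≈ 14.998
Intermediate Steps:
P(m, K) = 2
F(c) = 2 - (68 + c)/(-17 + c) (F(c) = 2 - (c + 68)/(c - 17) = 2 - (68 + c)/(-17 + c))
S(29, -66)/P(-27, 5) + F(-38)/(-1622) = 30/2 + ((-102 - 38)/(-17 - 38))/(-1622) = 30*(½) + (-140/(-55))*(-1/1622) = 15 - 1/55*(-140)*(-1/1622) = 15 + (28/11)*(-1/1622) = 15 - 14/8921 = 133801/8921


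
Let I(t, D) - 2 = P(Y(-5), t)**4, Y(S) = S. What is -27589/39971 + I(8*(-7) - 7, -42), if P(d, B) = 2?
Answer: 691889/39971 ≈ 17.310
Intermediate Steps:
I(t, D) = 18 (I(t, D) = 2 + 2**4 = 2 + 16 = 18)
-27589/39971 + I(8*(-7) - 7, -42) = -27589/39971 + 18 = 691889/39971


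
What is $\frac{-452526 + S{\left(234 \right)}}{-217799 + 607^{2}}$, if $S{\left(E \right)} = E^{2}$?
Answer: $- \frac{39777}{15065} \approx -2.6404$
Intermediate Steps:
$\frac{-452526 + S{\left(234 \right)}}{-217799 + 607^{2}} = \frac{-452526 + 234^{2}}{-217799 + 607^{2}} = \frac{-452526 + 54756}{-217799 + 368449} = - \frac{397770}{150650} = \left(-397770\right) \frac{1}{150650} = - \frac{39777}{15065}$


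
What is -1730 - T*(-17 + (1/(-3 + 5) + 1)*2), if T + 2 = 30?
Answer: -1338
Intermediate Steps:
T = 28 (T = -2 + 30 = 28)
-1730 - T*(-17 + (1/(-3 + 5) + 1)*2) = -1730 - 28*(-17 + (1/(-3 + 5) + 1)*2) = -1730 - 28*(-17 + (1/2 + 1)*2) = -1730 - 28*(-17 + (3/2)*2) = -1730 - 28*(-17 + 3) = -1730 - 28*(-14) = -1730 - 1*(-392) = -1730 + 392 = -1338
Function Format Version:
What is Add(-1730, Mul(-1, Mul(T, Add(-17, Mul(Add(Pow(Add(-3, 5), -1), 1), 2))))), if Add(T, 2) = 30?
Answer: -1338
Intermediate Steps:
T = 28 (T = Add(-2, 30) = 28)
Add(-1730, Mul(-1, Mul(T, Add(-17, Mul(Add(Pow(Add(-3, 5), -1), 1), 2))))) = Add(-1730, Mul(-1, Mul(28, Add(-17, Mul(Add(Pow(Add(-3, 5), -1), 1), 2))))) = Add(-1730, Mul(-1, Mul(28, Add(-17, Mul(Add(Pow(2, -1), 1), 2))))) = Add(-1730, Mul(-1, Mul(28, Add(-17, Mul(Add(Rational(1, 2), 1), 2))))) = Add(-1730, Mul(-1, Mul(28, Add(-17, Mul(Rational(3, 2), 2))))) = Add(-1730, Mul(-1, Mul(28, Add(-17, 3)))) = Add(-1730, Mul(-1, Mul(28, -14))) = Add(-1730, Mul(-1, -392)) = Add(-1730, 392) = -1338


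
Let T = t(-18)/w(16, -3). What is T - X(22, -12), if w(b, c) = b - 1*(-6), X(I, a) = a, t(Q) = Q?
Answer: 123/11 ≈ 11.182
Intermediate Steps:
w(b, c) = 6 + b (w(b, c) = b + 6 = 6 + b)
T = -9/11 (T = -18/(6 + 16) = -18/22 = -18*1/22 = -9/11 ≈ -0.81818)
T - X(22, -12) = -9/11 - 1*(-12) = -9/11 + 12 = 123/11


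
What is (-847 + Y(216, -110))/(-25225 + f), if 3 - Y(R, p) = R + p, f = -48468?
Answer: 950/73693 ≈ 0.012891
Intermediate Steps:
Y(R, p) = 3 - R - p (Y(R, p) = 3 - (R + p) = 3 + (-R - p) = 3 - R - p)
(-847 + Y(216, -110))/(-25225 + f) = (-847 + (3 - 1*216 - 1*(-110)))/(-25225 - 48468) = (-847 + (3 - 216 + 110))/(-73693) = (-847 - 103)*(-1/73693) = -950*(-1/73693) = 950/73693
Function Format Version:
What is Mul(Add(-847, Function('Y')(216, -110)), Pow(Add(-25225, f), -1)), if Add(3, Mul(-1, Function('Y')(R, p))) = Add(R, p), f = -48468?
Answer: Rational(950, 73693) ≈ 0.012891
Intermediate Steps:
Function('Y')(R, p) = Add(3, Mul(-1, R), Mul(-1, p)) (Function('Y')(R, p) = Add(3, Mul(-1, Add(R, p))) = Add(3, Add(Mul(-1, R), Mul(-1, p))) = Add(3, Mul(-1, R), Mul(-1, p)))
Mul(Add(-847, Function('Y')(216, -110)), Pow(Add(-25225, f), -1)) = Mul(Add(-847, Add(3, Mul(-1, 216), Mul(-1, -110))), Pow(Add(-25225, -48468), -1)) = Mul(Add(-847, Add(3, -216, 110)), Pow(-73693, -1)) = Mul(Add(-847, -103), Rational(-1, 73693)) = Mul(-950, Rational(-1, 73693)) = Rational(950, 73693)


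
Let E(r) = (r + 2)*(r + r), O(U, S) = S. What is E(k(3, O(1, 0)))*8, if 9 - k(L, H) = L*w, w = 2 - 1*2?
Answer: 1584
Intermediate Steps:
w = 0 (w = 2 - 2 = 0)
k(L, H) = 9 (k(L, H) = 9 - L*0 = 9 - 1*0 = 9 + 0 = 9)
E(r) = 2*r*(2 + r) (E(r) = (2 + r)*(2*r) = 2*r*(2 + r))
E(k(3, O(1, 0)))*8 = (2*9*(2 + 9))*8 = (2*9*11)*8 = 198*8 = 1584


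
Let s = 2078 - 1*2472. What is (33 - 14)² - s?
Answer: 755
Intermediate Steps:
s = -394 (s = 2078 - 2472 = -394)
(33 - 14)² - s = (33 - 14)² - 1*(-394) = 19² + 394 = 361 + 394 = 755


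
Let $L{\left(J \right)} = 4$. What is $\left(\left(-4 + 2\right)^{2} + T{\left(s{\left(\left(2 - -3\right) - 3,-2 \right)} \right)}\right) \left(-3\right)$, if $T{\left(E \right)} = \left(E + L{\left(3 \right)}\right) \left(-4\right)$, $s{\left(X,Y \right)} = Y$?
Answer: $12$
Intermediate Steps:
$T{\left(E \right)} = -16 - 4 E$ ($T{\left(E \right)} = \left(E + 4\right) \left(-4\right) = \left(4 + E\right) \left(-4\right) = -16 - 4 E$)
$\left(\left(-4 + 2\right)^{2} + T{\left(s{\left(\left(2 - -3\right) - 3,-2 \right)} \right)}\right) \left(-3\right) = \left(\left(-4 + 2\right)^{2} - 8\right) \left(-3\right) = \left(\left(-2\right)^{2} + \left(-16 + 8\right)\right) \left(-3\right) = \left(4 - 8\right) \left(-3\right) = \left(-4\right) \left(-3\right) = 12$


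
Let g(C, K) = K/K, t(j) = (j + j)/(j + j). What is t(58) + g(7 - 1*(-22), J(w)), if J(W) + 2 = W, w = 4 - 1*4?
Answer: 2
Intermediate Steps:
w = 0 (w = 4 - 4 = 0)
J(W) = -2 + W
t(j) = 1 (t(j) = (2*j)/((2*j)) = (2*j)*(1/(2*j)) = 1)
g(C, K) = 1
t(58) + g(7 - 1*(-22), J(w)) = 1 + 1 = 2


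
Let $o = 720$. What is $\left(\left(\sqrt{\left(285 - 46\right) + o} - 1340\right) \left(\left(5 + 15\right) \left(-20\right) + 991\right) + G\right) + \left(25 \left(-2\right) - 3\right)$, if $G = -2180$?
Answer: $-794173 + 591 \sqrt{959} \approx -7.7587 \cdot 10^{5}$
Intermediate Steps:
$\left(\left(\sqrt{\left(285 - 46\right) + o} - 1340\right) \left(\left(5 + 15\right) \left(-20\right) + 991\right) + G\right) + \left(25 \left(-2\right) - 3\right) = \left(\left(\sqrt{\left(285 - 46\right) + 720} - 1340\right) \left(\left(5 + 15\right) \left(-20\right) + 991\right) - 2180\right) + \left(25 \left(-2\right) - 3\right) = \left(\left(\sqrt{\left(285 - 46\right) + 720} - 1340\right) \left(20 \left(-20\right) + 991\right) - 2180\right) - 53 = \left(\left(\sqrt{239 + 720} - 1340\right) \left(-400 + 991\right) - 2180\right) - 53 = \left(\left(\sqrt{959} - 1340\right) 591 - 2180\right) - 53 = \left(\left(-1340 + \sqrt{959}\right) 591 - 2180\right) - 53 = \left(\left(-791940 + 591 \sqrt{959}\right) - 2180\right) - 53 = \left(-794120 + 591 \sqrt{959}\right) - 53 = -794173 + 591 \sqrt{959}$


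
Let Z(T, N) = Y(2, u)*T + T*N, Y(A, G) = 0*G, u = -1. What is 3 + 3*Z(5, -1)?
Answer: -12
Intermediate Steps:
Y(A, G) = 0
Z(T, N) = N*T (Z(T, N) = 0*T + T*N = 0 + N*T = N*T)
3 + 3*Z(5, -1) = 3 + 3*(-1*5) = 3 + 3*(-5) = 3 - 15 = -12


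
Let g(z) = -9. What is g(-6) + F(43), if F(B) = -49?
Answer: -58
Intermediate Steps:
g(-6) + F(43) = -9 - 49 = -58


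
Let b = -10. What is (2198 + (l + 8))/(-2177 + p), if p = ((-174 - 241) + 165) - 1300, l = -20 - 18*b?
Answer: -2366/3727 ≈ -0.63483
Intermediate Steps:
l = 160 (l = -20 - 18*(-10) = -20 + 180 = 160)
p = -1550 (p = (-415 + 165) - 1300 = -250 - 1300 = -1550)
(2198 + (l + 8))/(-2177 + p) = (2198 + (160 + 8))/(-2177 - 1550) = (2198 + 168)/(-3727) = 2366*(-1/3727) = -2366/3727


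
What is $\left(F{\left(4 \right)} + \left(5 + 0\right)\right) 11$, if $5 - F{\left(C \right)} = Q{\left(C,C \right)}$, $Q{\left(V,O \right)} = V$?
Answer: $66$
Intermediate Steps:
$F{\left(C \right)} = 5 - C$
$\left(F{\left(4 \right)} + \left(5 + 0\right)\right) 11 = \left(\left(5 - 4\right) + \left(5 + 0\right)\right) 11 = \left(\left(5 - 4\right) + 5\right) 11 = \left(1 + 5\right) 11 = 6 \cdot 11 = 66$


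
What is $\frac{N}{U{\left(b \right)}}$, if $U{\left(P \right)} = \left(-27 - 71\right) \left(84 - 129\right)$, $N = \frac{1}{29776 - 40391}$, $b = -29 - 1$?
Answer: $- \frac{1}{46812150} \approx -2.1362 \cdot 10^{-8}$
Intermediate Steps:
$b = -30$
$N = - \frac{1}{10615}$ ($N = \frac{1}{-10615} = - \frac{1}{10615} \approx -9.4206 \cdot 10^{-5}$)
$U{\left(P \right)} = 4410$ ($U{\left(P \right)} = \left(-98\right) \left(-45\right) = 4410$)
$\frac{N}{U{\left(b \right)}} = - \frac{1}{10615 \cdot 4410} = \left(- \frac{1}{10615}\right) \frac{1}{4410} = - \frac{1}{46812150}$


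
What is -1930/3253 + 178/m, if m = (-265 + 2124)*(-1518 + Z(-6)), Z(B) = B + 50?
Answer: -2644549707/4456879999 ≈ -0.59336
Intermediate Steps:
Z(B) = 50 + B
m = -2740166 (m = (-265 + 2124)*(-1518 + (50 - 6)) = 1859*(-1518 + 44) = 1859*(-1474) = -2740166)
-1930/3253 + 178/m = -1930/3253 + 178/(-2740166) = -1930*1/3253 + 178*(-1/2740166) = -1930/3253 - 89/1370083 = -2644549707/4456879999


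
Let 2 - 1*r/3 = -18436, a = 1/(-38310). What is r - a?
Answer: 2119079341/38310 ≈ 55314.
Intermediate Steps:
a = -1/38310 ≈ -2.6103e-5
r = 55314 (r = 6 - 3*(-18436) = 6 + 55308 = 55314)
r - a = 55314 - 1*(-1/38310) = 55314 + 1/38310 = 2119079341/38310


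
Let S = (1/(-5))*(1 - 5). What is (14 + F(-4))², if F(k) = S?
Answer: 5476/25 ≈ 219.04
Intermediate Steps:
S = ⅘ (S = (1*(-⅕))*(-4) = -⅕*(-4) = ⅘ ≈ 0.80000)
F(k) = ⅘
(14 + F(-4))² = (14 + ⅘)² = (74/5)² = 5476/25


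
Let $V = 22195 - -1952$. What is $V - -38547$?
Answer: $62694$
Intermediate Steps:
$V = 24147$ ($V = 22195 + 1952 = 24147$)
$V - -38547 = 24147 - -38547 = 24147 + 38547 = 62694$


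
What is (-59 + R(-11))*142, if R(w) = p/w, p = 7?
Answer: -93152/11 ≈ -8468.4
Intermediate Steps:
R(w) = 7/w
(-59 + R(-11))*142 = (-59 + 7/(-11))*142 = (-59 + 7*(-1/11))*142 = (-59 - 7/11)*142 = -656/11*142 = -93152/11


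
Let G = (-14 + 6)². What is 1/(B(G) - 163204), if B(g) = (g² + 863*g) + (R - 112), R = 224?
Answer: -1/103764 ≈ -9.6373e-6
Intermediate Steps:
G = 64 (G = (-8)² = 64)
B(g) = 112 + g² + 863*g (B(g) = (g² + 863*g) + (224 - 112) = (g² + 863*g) + 112 = 112 + g² + 863*g)
1/(B(G) - 163204) = 1/((112 + 64² + 863*64) - 163204) = 1/((112 + 4096 + 55232) - 163204) = 1/(59440 - 163204) = 1/(-103764) = -1/103764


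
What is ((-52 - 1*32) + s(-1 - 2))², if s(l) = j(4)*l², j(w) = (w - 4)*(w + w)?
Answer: 7056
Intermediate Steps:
j(w) = 2*w*(-4 + w) (j(w) = (-4 + w)*(2*w) = 2*w*(-4 + w))
s(l) = 0 (s(l) = (2*4*(-4 + 4))*l² = (2*4*0)*l² = 0*l² = 0)
((-52 - 1*32) + s(-1 - 2))² = ((-52 - 1*32) + 0)² = ((-52 - 32) + 0)² = (-84 + 0)² = (-84)² = 7056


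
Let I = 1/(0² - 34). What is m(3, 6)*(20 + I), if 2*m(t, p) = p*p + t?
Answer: 26481/68 ≈ 389.43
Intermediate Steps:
m(t, p) = t/2 + p²/2 (m(t, p) = (p*p + t)/2 = (p² + t)/2 = (t + p²)/2 = t/2 + p²/2)
I = -1/34 (I = 1/(0 - 34) = 1/(-34) = -1/34 ≈ -0.029412)
m(3, 6)*(20 + I) = ((½)*3 + (½)*6²)*(20 - 1/34) = (3/2 + (½)*36)*(679/34) = (3/2 + 18)*(679/34) = (39/2)*(679/34) = 26481/68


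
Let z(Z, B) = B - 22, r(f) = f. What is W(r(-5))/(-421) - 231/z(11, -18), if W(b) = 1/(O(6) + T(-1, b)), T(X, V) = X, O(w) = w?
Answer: 97243/16840 ≈ 5.7745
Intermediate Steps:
W(b) = 1/5 (W(b) = 1/(6 - 1) = 1/5)
z(Z, B) = -22 + B
W(r(-5))/(-421) - 231/z(11, -18) = (1/5)/(-421) - 231/(-22 - 18) = (1/5)*(-1/421) - 231/(-40) = -1/2105 - 231*(-1/40) = -1/2105 + 231/40 = 97243/16840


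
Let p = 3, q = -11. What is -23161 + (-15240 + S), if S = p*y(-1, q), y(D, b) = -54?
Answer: -38563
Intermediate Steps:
S = -162 (S = 3*(-54) = -162)
-23161 + (-15240 + S) = -23161 + (-15240 - 162) = -23161 - 15402 = -38563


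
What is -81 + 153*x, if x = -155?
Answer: -23796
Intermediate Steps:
-81 + 153*x = -81 + 153*(-155) = -81 - 23715 = -23796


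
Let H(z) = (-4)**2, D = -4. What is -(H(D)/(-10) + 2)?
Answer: -2/5 ≈ -0.40000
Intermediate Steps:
H(z) = 16
-(H(D)/(-10) + 2) = -(16/(-10) + 2) = -(16*(-1/10) + 2) = -(-8/5 + 2) = -1*2/5 = -2/5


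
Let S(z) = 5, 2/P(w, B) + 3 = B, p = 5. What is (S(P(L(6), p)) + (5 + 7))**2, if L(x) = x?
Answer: 289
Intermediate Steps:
P(w, B) = 2/(-3 + B)
(S(P(L(6), p)) + (5 + 7))**2 = (5 + (5 + 7))**2 = (5 + 12)**2 = 17**2 = 289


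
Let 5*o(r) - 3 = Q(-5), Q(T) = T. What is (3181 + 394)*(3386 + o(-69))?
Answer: 12103520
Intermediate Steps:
o(r) = -2/5 (o(r) = 3/5 + (1/5)*(-5) = 3/5 - 1 = -2/5)
(3181 + 394)*(3386 + o(-69)) = (3181 + 394)*(3386 - 2/5) = 3575*(16928/5) = 12103520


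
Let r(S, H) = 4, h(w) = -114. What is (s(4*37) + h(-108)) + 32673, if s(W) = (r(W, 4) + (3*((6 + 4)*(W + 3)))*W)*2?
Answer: 1373447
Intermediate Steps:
s(W) = 8 + 2*W*(90 + 30*W) (s(W) = (4 + (3*((6 + 4)*(W + 3)))*W)*2 = (4 + (3*(10*(3 + W)))*W)*2 = (4 + (3*(30 + 10*W))*W)*2 = (4 + (90 + 30*W)*W)*2 = (4 + W*(90 + 30*W))*2 = 8 + 2*W*(90 + 30*W))
(s(4*37) + h(-108)) + 32673 = ((8 + 60*(4*37)**2 + 180*(4*37)) - 114) + 32673 = ((8 + 60*148**2 + 180*148) - 114) + 32673 = ((8 + 60*21904 + 26640) - 114) + 32673 = ((8 + 1314240 + 26640) - 114) + 32673 = (1340888 - 114) + 32673 = 1340774 + 32673 = 1373447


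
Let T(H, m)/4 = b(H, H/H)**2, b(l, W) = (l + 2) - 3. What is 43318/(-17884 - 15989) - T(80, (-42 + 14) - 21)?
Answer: -845648890/33873 ≈ -24965.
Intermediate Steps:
b(l, W) = -1 + l (b(l, W) = (2 + l) - 3 = -1 + l)
T(H, m) = 4*(-1 + H)**2
43318/(-17884 - 15989) - T(80, (-42 + 14) - 21) = 43318/(-17884 - 15989) - 4*(-1 + 80)**2 = 43318/(-33873) - 4*79**2 = 43318*(-1/33873) - 4*6241 = -43318/33873 - 1*24964 = -43318/33873 - 24964 = -845648890/33873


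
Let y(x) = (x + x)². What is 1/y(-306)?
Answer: 1/374544 ≈ 2.6699e-6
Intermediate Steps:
y(x) = 4*x² (y(x) = (2*x)² = 4*x²)
1/y(-306) = 1/(4*(-306)²) = 1/(4*93636) = 1/374544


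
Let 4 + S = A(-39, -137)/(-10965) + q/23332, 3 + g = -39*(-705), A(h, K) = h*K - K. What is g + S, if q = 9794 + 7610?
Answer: 18506489213/673251 ≈ 27488.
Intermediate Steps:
A(h, K) = -K + K*h (A(h, K) = K*h - K = -K + K*h)
q = 17404
g = 27492 (g = -3 - 39*(-705) = -3 + 27495 = 27492)
S = -2527279/673251 (S = -4 + (-137*(-1 - 39)/(-10965) + 17404/23332) = -4 + (-137*(-40)*(-1/10965) + 17404*(1/23332)) = -4 + (5480*(-1/10965) + 229/307) = -4 + (-1096/2193 + 229/307) = -4 + 165725/673251 = -2527279/673251 ≈ -3.7538)
g + S = 27492 - 2527279/673251 = 18506489213/673251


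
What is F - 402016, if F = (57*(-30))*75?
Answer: -530266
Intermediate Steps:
F = -128250 (F = -1710*75 = -128250)
F - 402016 = -128250 - 402016 = -530266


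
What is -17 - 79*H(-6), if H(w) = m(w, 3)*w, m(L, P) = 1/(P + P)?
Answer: 62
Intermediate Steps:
m(L, P) = 1/(2*P)
H(w) = w/6 (H(w) = ((½)/3)*w = ((½)*(⅓))*w = w/6)
-17 - 79*H(-6) = -17 - 79*(-6)/6 = -17 - 79*(-1) = -17 + 79 = 62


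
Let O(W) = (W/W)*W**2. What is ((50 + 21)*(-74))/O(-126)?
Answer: -2627/7938 ≈ -0.33094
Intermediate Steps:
O(W) = W**2 (O(W) = 1*W**2 = W**2)
((50 + 21)*(-74))/O(-126) = ((50 + 21)*(-74))/((-126)**2) = (71*(-74))/15876 = -5254*1/15876 = -2627/7938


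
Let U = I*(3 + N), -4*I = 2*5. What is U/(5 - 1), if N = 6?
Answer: -45/8 ≈ -5.6250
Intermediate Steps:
I = -5/2 ≈ -2.5000
U = -45/2 (U = -5*(3 + 6)/2 = -5/2*9 = -45/2 ≈ -22.500)
U/(5 - 1) = -45/2/(5 - 1) = -45/2/4 = (1/4)*(-45/2) = -45/8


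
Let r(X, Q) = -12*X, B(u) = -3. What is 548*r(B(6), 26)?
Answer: 19728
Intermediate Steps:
548*r(B(6), 26) = 548*(-12*(-3)) = 548*36 = 19728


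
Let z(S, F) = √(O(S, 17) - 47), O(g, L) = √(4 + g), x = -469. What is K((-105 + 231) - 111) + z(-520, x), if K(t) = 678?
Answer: 678 + √(-47 + 2*I*√129) ≈ 679.61 + 7.0428*I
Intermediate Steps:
z(S, F) = √(-47 + √(4 + S)) (z(S, F) = √(√(4 + S) - 47) = √(-47 + √(4 + S)))
K((-105 + 231) - 111) + z(-520, x) = 678 + √(-47 + √(4 - 520)) = 678 + √(-47 + √(-516)) = 678 + √(-47 + 2*I*√129)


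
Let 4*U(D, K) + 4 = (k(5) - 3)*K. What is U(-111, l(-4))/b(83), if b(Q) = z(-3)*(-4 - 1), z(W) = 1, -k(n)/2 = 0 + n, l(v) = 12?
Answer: 8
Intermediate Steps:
k(n) = -2*n (k(n) = -2*(0 + n) = -2*n)
U(D, K) = -1 - 13*K/4 (U(D, K) = -1 + ((-2*5 - 3)*K)/4 = -1 + ((-10 - 3)*K)/4 = -1 + (-13*K)/4 = -1 - 13*K/4)
b(Q) = -5 (b(Q) = 1*(-4 - 1) = 1*(-5) = -5)
U(-111, l(-4))/b(83) = (-1 - 13/4*12)/(-5) = (-1 - 39)*(-1/5) = -40*(-1/5) = 8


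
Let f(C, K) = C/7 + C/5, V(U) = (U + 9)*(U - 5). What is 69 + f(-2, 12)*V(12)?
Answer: -159/5 ≈ -31.800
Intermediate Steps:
V(U) = (-5 + U)*(9 + U) (V(U) = (9 + U)*(-5 + U) = (-5 + U)*(9 + U))
f(C, K) = 12*C/35 (f(C, K) = C*(⅐) + C*(⅕) = C/7 + C/5 = 12*C/35)
69 + f(-2, 12)*V(12) = 69 + ((12/35)*(-2))*(-45 + 12² + 4*12) = 69 - 24*(-45 + 144 + 48)/35 = 69 - 24/35*147 = 69 - 504/5 = -159/5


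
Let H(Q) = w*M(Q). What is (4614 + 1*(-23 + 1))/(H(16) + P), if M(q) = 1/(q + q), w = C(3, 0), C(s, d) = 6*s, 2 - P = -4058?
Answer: 73472/64969 ≈ 1.1309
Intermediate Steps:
P = 4060 (P = 2 - 1*(-4058) = 2 + 4058 = 4060)
w = 18 (w = 6*3 = 18)
M(q) = 1/(2*q)
H(Q) = 9/Q (H(Q) = 18*(1/(2*Q)) = 9/Q)
(4614 + 1*(-23 + 1))/(H(16) + P) = (4614 + 1*(-23 + 1))/(9/16 + 4060) = (4614 + 1*(-22))/(9*(1/16) + 4060) = (4614 - 22)/(9/16 + 4060) = 4592/(64969/16) = 4592*(16/64969) = 73472/64969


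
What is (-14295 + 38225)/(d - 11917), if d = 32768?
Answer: 23930/20851 ≈ 1.1477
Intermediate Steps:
(-14295 + 38225)/(d - 11917) = (-14295 + 38225)/(32768 - 11917) = 23930/20851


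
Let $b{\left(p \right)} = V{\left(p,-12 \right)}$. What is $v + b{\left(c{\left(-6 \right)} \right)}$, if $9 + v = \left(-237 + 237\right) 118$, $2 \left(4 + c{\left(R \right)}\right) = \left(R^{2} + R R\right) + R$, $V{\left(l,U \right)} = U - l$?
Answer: $-50$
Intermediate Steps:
$c{\left(R \right)} = -4 + R^{2} + \frac{R}{2}$ ($c{\left(R \right)} = -4 + \frac{\left(R^{2} + R R\right) + R}{2} = -4 + \frac{\left(R^{2} + R^{2}\right) + R}{2} = -4 + \frac{2 R^{2} + R}{2} = -4 + \frac{R + 2 R^{2}}{2} = -4 + \left(R^{2} + \frac{R}{2}\right) = -4 + R^{2} + \frac{R}{2}$)
$b{\left(p \right)} = -12 - p$
$v = -9$ ($v = -9 + \left(-237 + 237\right) 118 = -9 + 0 \cdot 118 = -9 + 0 = -9$)
$v + b{\left(c{\left(-6 \right)} \right)} = -9 - \left(44 - 3\right) = -9 - 41 = -50$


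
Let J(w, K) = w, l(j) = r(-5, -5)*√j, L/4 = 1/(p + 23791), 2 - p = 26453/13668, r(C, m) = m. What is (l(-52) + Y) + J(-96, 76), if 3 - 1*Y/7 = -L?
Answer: -3483976803/46453753 - 10*I*√13 ≈ -74.999 - 36.056*I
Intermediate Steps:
p = 883/13668 (p = 2 - 26453/13668 = 883/13668 ≈ 0.064603)
L = 54672/325176271 (L = 4/(883/13668 + 23791) = 4/(325176271/13668) = 4*(13668/325176271) = 54672/325176271 ≈ 0.00016813)
l(j) = -5*√j
Y = 975583485/46453753 (Y = 21 - (-7)*54672/325176271 = 21 - 7*(-54672/325176271) = 21 + 54672/46453753 = 975583485/46453753 ≈ 21.001)
(l(-52) + Y) + J(-96, 76) = (-10*I*√13 + 975583485/46453753) - 96 = (975583485/46453753 - 10*I*√13) - 96 = -3483976803/46453753 - 10*I*√13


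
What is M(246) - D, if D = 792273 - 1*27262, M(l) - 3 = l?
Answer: -764762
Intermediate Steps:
M(l) = 3 + l
D = 765011 (D = 792273 - 27262 = 765011)
M(246) - D = (3 + 246) - 1*765011 = 249 - 765011 = -764762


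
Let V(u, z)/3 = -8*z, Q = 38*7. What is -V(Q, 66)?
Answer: 1584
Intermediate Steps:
Q = 266
V(u, z) = -24*z (V(u, z) = 3*(-8*z) = -24*z)
-V(Q, 66) = -(-24)*66 = -1*(-1584) = 1584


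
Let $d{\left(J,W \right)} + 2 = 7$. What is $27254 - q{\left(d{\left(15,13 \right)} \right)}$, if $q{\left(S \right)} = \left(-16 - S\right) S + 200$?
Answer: $27159$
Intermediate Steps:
$d{\left(J,W \right)} = 5$ ($d{\left(J,W \right)} = -2 + 7 = 5$)
$q{\left(S \right)} = 200 + S \left(-16 - S\right)$ ($q{\left(S \right)} = S \left(-16 - S\right) + 200 = 200 + S \left(-16 - S\right)$)
$27254 - q{\left(d{\left(15,13 \right)} \right)} = 27254 - \left(200 - 5^{2} - 80\right) = 27254 - \left(200 - 25 - 80\right) = 27254 - 95 = 27159$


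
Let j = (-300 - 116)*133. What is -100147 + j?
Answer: -155475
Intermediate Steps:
j = -55328 (j = -416*133 = -55328)
-100147 + j = -100147 - 55328 = -155475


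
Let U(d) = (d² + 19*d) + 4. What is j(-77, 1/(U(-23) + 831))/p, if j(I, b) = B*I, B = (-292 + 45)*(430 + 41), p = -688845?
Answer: -157157/12085 ≈ -13.004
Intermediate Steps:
U(d) = 4 + d² + 19*d
B = -116337 (B = -247*471 = -116337)
j(I, b) = -116337*I
j(-77, 1/(U(-23) + 831))/p = -116337*(-77)/(-688845) = 8957949*(-1/688845) = -157157/12085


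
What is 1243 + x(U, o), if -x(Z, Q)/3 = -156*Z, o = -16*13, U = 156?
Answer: 74251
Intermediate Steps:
o = -208
x(Z, Q) = 468*Z (x(Z, Q) = -(-468)*Z = 468*Z)
1243 + x(U, o) = 1243 + 468*156 = 1243 + 73008 = 74251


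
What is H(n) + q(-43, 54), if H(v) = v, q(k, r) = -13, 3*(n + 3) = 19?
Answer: -29/3 ≈ -9.6667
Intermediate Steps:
n = 10/3 (n = -3 + (⅓)*19 = -3 + 19/3 = 10/3 ≈ 3.3333)
H(n) + q(-43, 54) = 10/3 - 13 = -29/3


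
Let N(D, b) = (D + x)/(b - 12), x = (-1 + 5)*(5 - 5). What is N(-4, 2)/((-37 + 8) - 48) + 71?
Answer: 27333/385 ≈ 70.995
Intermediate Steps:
x = 0 (x = 4*0 = 0)
N(D, b) = D/(-12 + b) (N(D, b) = (D + 0)/(b - 12) = D/(-12 + b))
N(-4, 2)/((-37 + 8) - 48) + 71 = (-4/(-12 + 2))/((-37 + 8) - 48) + 71 = (-4/(-10))/(-29 - 48) + 71 = -4*(-⅒)/(-77) + 71 = (⅖)*(-1/77) + 71 = -2/385 + 71 = 27333/385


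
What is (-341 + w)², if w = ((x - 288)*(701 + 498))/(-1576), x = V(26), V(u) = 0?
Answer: 576624169/38809 ≈ 14858.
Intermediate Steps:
x = 0
w = 43164/197 (w = ((0 - 288)*(701 + 498))/(-1576) = -288*1199*(-1/1576) = -345312*(-1/1576) = 43164/197 ≈ 219.11)
(-341 + w)² = (-341 + 43164/197)² = (-24013/197)² = 576624169/38809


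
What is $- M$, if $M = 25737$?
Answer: $-25737$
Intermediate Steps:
$- M = \left(-1\right) 25737 = -25737$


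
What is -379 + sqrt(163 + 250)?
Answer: -379 + sqrt(413) ≈ -358.68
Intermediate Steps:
-379 + sqrt(163 + 250) = -379 + sqrt(413)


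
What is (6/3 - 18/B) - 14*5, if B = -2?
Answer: -59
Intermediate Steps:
(6/3 - 18/B) - 14*5 = (6/3 - 18/(-2)) - 14*5 = (6*(⅓) - 18*(-½)) - 70 = (2 + 9) - 70 = 11 - 70 = -59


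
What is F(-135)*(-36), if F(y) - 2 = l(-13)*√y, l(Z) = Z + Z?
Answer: -72 + 2808*I*√15 ≈ -72.0 + 10875.0*I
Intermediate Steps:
l(Z) = 2*Z
F(y) = 2 - 26*√y (F(y) = 2 + (2*(-13))*√y = 2 - 26*√y)
F(-135)*(-36) = (2 - 78*I*√15)*(-36) = -72 + 2808*I*√15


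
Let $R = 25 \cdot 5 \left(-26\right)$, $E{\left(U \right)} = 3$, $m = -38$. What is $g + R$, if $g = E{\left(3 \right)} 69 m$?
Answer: $-11116$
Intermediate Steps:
$g = -7866$ ($g = 3 \cdot 69 \left(-38\right) = 207 \left(-38\right) = -7866$)
$R = -3250$ ($R = 125 \left(-26\right) = -3250$)
$g + R = -7866 - 3250 = -11116$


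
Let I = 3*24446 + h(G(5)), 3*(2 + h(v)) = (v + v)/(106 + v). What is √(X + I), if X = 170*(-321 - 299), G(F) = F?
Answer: I*√395060174/111 ≈ 179.06*I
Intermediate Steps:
h(v) = -2 + 2*v/(3*(106 + v)) (h(v) = -2 + ((v + v)/(106 + v))/3 = -2 + ((2*v)/(106 + v))/3 = -2 + (2*v/(106 + v))/3 = -2 + 2*v/(3*(106 + v)))
X = -105400 (X = 170*(-620) = -105400)
I = 24420898/333 (I = 3*24446 + 4*(-159 - 1*5)/(3*(106 + 5)) = 73338 + (4/3)*(-159 - 5)/111 = 73338 + (4/3)*(1/111)*(-164) = 73338 - 656/333 = 24420898/333 ≈ 73336.)
√(X + I) = √(-105400 + 24420898/333) = √(-10677302/333) = I*√395060174/111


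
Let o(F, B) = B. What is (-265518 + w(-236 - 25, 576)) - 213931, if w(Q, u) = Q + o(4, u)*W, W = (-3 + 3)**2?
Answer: -479710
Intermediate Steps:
W = 0 (W = 0**2 = 0)
w(Q, u) = Q (w(Q, u) = Q + u*0 = Q + 0 = Q)
(-265518 + w(-236 - 25, 576)) - 213931 = (-265518 + (-236 - 25)) - 213931 = (-265518 - 261) - 213931 = -265779 - 213931 = -479710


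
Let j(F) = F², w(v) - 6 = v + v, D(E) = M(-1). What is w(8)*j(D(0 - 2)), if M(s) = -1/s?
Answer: 22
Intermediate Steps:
D(E) = 1 (D(E) = -1/(-1) = -1*(-1) = 1)
w(v) = 6 + 2*v (w(v) = 6 + (v + v) = 6 + 2*v)
w(8)*j(D(0 - 2)) = (6 + 2*8)*1² = (6 + 16)*1 = 22*1 = 22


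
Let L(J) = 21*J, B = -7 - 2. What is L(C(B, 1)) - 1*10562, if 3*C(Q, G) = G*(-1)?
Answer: -10569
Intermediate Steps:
B = -9
C(Q, G) = -G/3 (C(Q, G) = (G*(-1))/3 = (-G)/3 = -G/3)
L(C(B, 1)) - 1*10562 = 21*(-⅓*1) - 1*10562 = 21*(-⅓) - 10562 = -7 - 10562 = -10569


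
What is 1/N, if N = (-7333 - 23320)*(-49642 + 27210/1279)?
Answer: 1279/1945389824924 ≈ 6.5745e-10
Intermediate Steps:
N = 1945389824924/1279 (N = -30653*(-49642 + 27210*(1/1279)) = -30653*(-49642 + 27210/1279) = -30653*(-63464908/1279) = 1945389824924/1279 ≈ 1.5210e+9)
1/N = 1/(1945389824924/1279) = 1279/1945389824924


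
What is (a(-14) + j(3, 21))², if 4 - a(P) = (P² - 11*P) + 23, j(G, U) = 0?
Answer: 136161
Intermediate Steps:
a(P) = -19 - P² + 11*P (a(P) = 4 - ((P² - 11*P) + 23) = 4 - (23 + P² - 11*P) = 4 + (-23 - P² + 11*P) = -19 - P² + 11*P)
(a(-14) + j(3, 21))² = ((-19 - 1*(-14)² + 11*(-14)) + 0)² = ((-19 - 1*196 - 154) + 0)² = ((-19 - 196 - 154) + 0)² = (-369 + 0)² = (-369)² = 136161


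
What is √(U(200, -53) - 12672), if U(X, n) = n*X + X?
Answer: 4*I*√1442 ≈ 151.89*I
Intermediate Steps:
U(X, n) = X + X*n (U(X, n) = X*n + X = X + X*n)
√(U(200, -53) - 12672) = √(200*(1 - 53) - 12672) = √(200*(-52) - 12672) = √(-10400 - 12672) = √(-23072) = 4*I*√1442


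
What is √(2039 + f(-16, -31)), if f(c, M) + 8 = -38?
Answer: √1993 ≈ 44.643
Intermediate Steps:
f(c, M) = -46 (f(c, M) = -8 - 38 = -46)
√(2039 + f(-16, -31)) = √(2039 - 46) = √1993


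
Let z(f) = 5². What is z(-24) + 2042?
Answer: 2067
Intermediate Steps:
z(f) = 25
z(-24) + 2042 = 25 + 2042 = 2067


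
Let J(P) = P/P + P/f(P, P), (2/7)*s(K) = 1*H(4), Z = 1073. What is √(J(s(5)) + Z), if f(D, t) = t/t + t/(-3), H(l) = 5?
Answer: 3*√100021/29 ≈ 32.717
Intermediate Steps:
f(D, t) = 1 - t/3 (f(D, t) = 1 + t*(-⅓) = 1 - t/3)
s(K) = 35/2 (s(K) = 7*(1*5)/2 = (7/2)*5 = 35/2)
J(P) = 1 + P/(1 - P/3) (J(P) = P/P + P/(1 - P/3) = 1 + P/(1 - P/3))
√(J(s(5)) + Z) = √((-3 - 2*35/2)/(-3 + 35/2) + 1073) = √((-3 - 35)/(29/2) + 1073) = √((2/29)*(-38) + 1073) = √(-76/29 + 1073) = √(31041/29) = 3*√100021/29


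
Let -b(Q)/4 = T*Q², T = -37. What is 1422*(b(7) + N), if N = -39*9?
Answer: 9813222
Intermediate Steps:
b(Q) = 148*Q² (b(Q) = -(-148)*Q² = 148*Q²)
N = -351
1422*(b(7) + N) = 1422*(148*7² - 351) = 1422*(148*49 - 351) = 1422*(7252 - 351) = 1422*6901 = 9813222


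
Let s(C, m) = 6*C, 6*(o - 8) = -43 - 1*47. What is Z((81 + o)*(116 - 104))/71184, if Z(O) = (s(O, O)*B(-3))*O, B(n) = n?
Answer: -295704/1483 ≈ -199.40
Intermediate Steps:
o = -7 (o = 8 + (-43 - 1*47)/6 = 8 + (-43 - 47)/6 = 8 + (⅙)*(-90) = 8 - 15 = -7)
Z(O) = -18*O² (Z(O) = ((6*O)*(-3))*O = (-18*O)*O = -18*O²)
Z((81 + o)*(116 - 104))/71184 = -18*(81 - 7)²*(116 - 104)²/71184 = -18*(74*12)²*(1/71184) = -18*888²*(1/71184) = -18*788544*(1/71184) = -14193792*1/71184 = -295704/1483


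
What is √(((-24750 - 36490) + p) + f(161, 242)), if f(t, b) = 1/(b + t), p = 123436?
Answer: √10101190567/403 ≈ 249.39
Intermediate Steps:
√(((-24750 - 36490) + p) + f(161, 242)) = √(((-24750 - 36490) + 123436) + 1/(242 + 161)) = √((-61240 + 123436) + 1/403) = √(62196 + 1/403) = √(25064989/403) = √10101190567/403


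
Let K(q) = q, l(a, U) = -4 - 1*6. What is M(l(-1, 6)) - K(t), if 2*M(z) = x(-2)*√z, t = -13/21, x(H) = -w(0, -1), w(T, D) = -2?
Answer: 13/21 + I*√10 ≈ 0.61905 + 3.1623*I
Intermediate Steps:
l(a, U) = -10 (l(a, U) = -4 - 6 = -10)
x(H) = 2 (x(H) = -1*(-2) = 2)
t = -13/21 (t = -13*1/21 = -13/21 ≈ -0.61905)
M(z) = √z (M(z) = (2*√z)/2 = √z)
M(l(-1, 6)) - K(t) = √(-10) - 1*(-13/21) = I*√10 + 13/21 = 13/21 + I*√10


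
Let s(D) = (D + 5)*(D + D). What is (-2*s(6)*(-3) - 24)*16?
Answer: 12288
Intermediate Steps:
s(D) = 2*D*(5 + D) (s(D) = (5 + D)*(2*D) = 2*D*(5 + D))
(-2*s(6)*(-3) - 24)*16 = (-4*6*(5 + 6)*(-3) - 24)*16 = (-4*6*11*(-3) - 24)*16 = (-2*132*(-3) - 24)*16 = (-264*(-3) - 24)*16 = (792 - 24)*16 = 768*16 = 12288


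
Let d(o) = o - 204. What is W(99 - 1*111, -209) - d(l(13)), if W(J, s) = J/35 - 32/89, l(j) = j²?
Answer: 106837/3115 ≈ 34.298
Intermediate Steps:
W(J, s) = -32/89 + J/35 (W(J, s) = J*(1/35) - 32*1/89 = J/35 - 32/89 = -32/89 + J/35)
d(o) = -204 + o
W(99 - 1*111, -209) - d(l(13)) = (-32/89 + (99 - 1*111)/35) - (-204 + 13²) = (-32/89 + (99 - 111)/35) - (-204 + 169) = (-32/89 + (1/35)*(-12)) - 1*(-35) = (-32/89 - 12/35) + 35 = -2188/3115 + 35 = 106837/3115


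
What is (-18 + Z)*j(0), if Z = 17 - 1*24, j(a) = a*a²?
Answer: 0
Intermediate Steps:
j(a) = a³
Z = -7 (Z = 17 - 24 = -7)
(-18 + Z)*j(0) = (-18 - 7)*0³ = -25*0 = 0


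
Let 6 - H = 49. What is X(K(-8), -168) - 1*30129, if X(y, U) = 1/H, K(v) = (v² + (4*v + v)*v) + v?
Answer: -1295548/43 ≈ -30129.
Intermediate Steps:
H = -43 (H = 6 - 1*49 = 6 - 49 = -43)
K(v) = v + 6*v² (K(v) = (v² + (5*v)*v) + v = (v² + 5*v²) + v = 6*v² + v = v + 6*v²)
X(y, U) = -1/43 (X(y, U) = 1/(-43) = -1/43)
X(K(-8), -168) - 1*30129 = -1/43 - 1*30129 = -1/43 - 30129 = -1295548/43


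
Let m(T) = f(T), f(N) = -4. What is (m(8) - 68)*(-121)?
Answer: 8712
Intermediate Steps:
m(T) = -4
(m(8) - 68)*(-121) = (-4 - 68)*(-121) = -72*(-121) = 8712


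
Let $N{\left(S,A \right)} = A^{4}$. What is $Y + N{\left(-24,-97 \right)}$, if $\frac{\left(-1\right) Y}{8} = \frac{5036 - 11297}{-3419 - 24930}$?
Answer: $\frac{2509716536981}{28349} \approx 8.8529 \cdot 10^{7}$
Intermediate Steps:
$Y = - \frac{50088}{28349}$ ($Y = - 8 \frac{5036 - 11297}{-3419 - 24930} = - 8 \left(- \frac{6261}{-28349}\right) = - 8 \left(\left(-6261\right) \left(- \frac{1}{28349}\right)\right) = \left(-8\right) \frac{6261}{28349} = - \frac{50088}{28349} \approx -1.7668$)
$Y + N{\left(-24,-97 \right)} = - \frac{50088}{28349} + \left(-97\right)^{4} = - \frac{50088}{28349} + 88529281 = \frac{2509716536981}{28349}$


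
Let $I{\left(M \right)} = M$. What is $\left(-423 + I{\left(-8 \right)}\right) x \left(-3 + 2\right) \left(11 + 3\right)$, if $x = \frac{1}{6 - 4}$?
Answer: $3017$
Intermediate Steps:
$x = \frac{1}{2} \approx 0.5$
$\left(-423 + I{\left(-8 \right)}\right) x \left(-3 + 2\right) \left(11 + 3\right) = \left(-423 - 8\right) \frac{-3 + 2}{2} \left(11 + 3\right) = - 431 \cdot \frac{1}{2} \left(-1\right) 14 = - 431 \left(\left(- \frac{1}{2}\right) 14\right) = \left(-431\right) \left(-7\right) = 3017$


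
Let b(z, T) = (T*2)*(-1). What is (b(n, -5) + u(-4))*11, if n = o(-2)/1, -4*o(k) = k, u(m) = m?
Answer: 66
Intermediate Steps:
o(k) = -k/4
n = ½ (n = -¼*(-2)/1 = (½)*1 = ½ ≈ 0.50000)
b(z, T) = -2*T (b(z, T) = (2*T)*(-1) = -2*T)
(b(n, -5) + u(-4))*11 = (-2*(-5) - 4)*11 = (10 - 4)*11 = 6*11 = 66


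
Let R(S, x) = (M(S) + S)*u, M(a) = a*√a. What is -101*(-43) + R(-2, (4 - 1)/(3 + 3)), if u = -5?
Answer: 4353 + 10*I*√2 ≈ 4353.0 + 14.142*I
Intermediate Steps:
M(a) = a^(3/2)
R(S, x) = -5*S - 5*S^(3/2) (R(S, x) = (S^(3/2) + S)*(-5) = (S + S^(3/2))*(-5) = -5*S - 5*S^(3/2))
-101*(-43) + R(-2, (4 - 1)/(3 + 3)) = -101*(-43) + (-5*(-2) - (-10)*I*√2) = 4343 + (10 - (-10)*I*√2) = 4343 + (10 + 10*I*√2) = 4353 + 10*I*√2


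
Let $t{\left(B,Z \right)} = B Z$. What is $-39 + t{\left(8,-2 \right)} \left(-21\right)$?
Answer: $297$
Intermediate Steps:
$-39 + t{\left(8,-2 \right)} \left(-21\right) = -39 + 8 \left(-2\right) \left(-21\right) = -39 - -336 = -39 + 336 = 297$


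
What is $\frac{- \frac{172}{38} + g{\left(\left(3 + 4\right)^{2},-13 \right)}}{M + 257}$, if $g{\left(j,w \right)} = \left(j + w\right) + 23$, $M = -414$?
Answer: $- \frac{1035}{2983} \approx -0.34697$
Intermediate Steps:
$g{\left(j,w \right)} = 23 + j + w$
$\frac{- \frac{172}{38} + g{\left(\left(3 + 4\right)^{2},-13 \right)}}{M + 257} = \frac{- \frac{172}{38} + \left(23 + \left(3 + 4\right)^{2} - 13\right)}{-414 + 257} = \frac{\left(-172\right) \frac{1}{38} + \left(23 + 7^{2} - 13\right)}{-157} = \left(- \frac{86}{19} + \left(23 + 49 - 13\right)\right) \left(- \frac{1}{157}\right) = \left(- \frac{86}{19} + 59\right) \left(- \frac{1}{157}\right) = \frac{1035}{19} \left(- \frac{1}{157}\right) = - \frac{1035}{2983}$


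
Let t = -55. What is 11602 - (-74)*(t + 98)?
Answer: 14784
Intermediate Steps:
11602 - (-74)*(t + 98) = 11602 - (-74)*(-55 + 98) = 11602 - (-74)*43 = 11602 - 1*(-3182) = 11602 + 3182 = 14784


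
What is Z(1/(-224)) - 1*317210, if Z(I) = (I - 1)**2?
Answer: -15916278335/50176 ≈ -3.1721e+5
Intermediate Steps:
Z(I) = (-1 + I)**2
Z(1/(-224)) - 1*317210 = (-1 + 1/(-224))**2 - 1*317210 = (-1 - 1/224)**2 - 317210 = (-225/224)**2 - 317210 = 50625/50176 - 317210 = -15916278335/50176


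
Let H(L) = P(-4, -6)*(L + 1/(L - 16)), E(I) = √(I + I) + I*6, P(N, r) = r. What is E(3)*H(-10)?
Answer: 14094/13 + 783*√6/13 ≈ 1231.7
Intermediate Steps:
E(I) = 6*I + √2*√I (E(I) = √(2*I) + 6*I = √2*√I + 6*I = 6*I + √2*√I)
H(L) = -6*L - 6/(-16 + L) (H(L) = -6*(L + 1/(L - 16)) = -6*(L + 1/(-16 + L)) = -6*L - 6/(-16 + L))
E(3)*H(-10) = (6*3 + √2*√3)*(6*(-1 - 1*(-10)² + 16*(-10))/(-16 - 10)) = (18 + √6)*(6*(-1 - 1*100 - 160)/(-26)) = (18 + √6)*(6*(-1/26)*(-1 - 100 - 160)) = (18 + √6)*(6*(-1/26)*(-261)) = (18 + √6)*(783/13) = 14094/13 + 783*√6/13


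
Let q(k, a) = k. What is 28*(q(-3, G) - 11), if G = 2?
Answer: -392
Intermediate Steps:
28*(q(-3, G) - 11) = 28*(-3 - 11) = 28*(-14) = -392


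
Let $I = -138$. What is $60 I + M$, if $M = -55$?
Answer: $-8335$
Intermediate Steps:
$60 I + M = 60 \left(-138\right) - 55 = -8280 - 55 = -8335$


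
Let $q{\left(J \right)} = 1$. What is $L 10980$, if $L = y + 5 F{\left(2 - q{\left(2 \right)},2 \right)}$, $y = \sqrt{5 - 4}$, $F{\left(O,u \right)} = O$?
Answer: $65880$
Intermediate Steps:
$y = 1$ ($y = \sqrt{1} = 1$)
$L = 6$ ($L = 1 + 5 \left(2 - 1\right) = 1 + 5 \cdot 1 = 1 + 5 = 6$)
$L 10980 = 6 \cdot 10980 = 65880$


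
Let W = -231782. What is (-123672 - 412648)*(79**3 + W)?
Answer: -140117354240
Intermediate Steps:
(-123672 - 412648)*(79**3 + W) = (-123672 - 412648)*(79**3 - 231782) = -536320*(493039 - 231782) = -536320*261257 = -140117354240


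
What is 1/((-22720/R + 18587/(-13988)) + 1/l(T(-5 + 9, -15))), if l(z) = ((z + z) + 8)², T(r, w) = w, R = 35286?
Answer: -14930812182/29422615535 ≈ -0.50746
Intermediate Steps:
l(z) = (8 + 2*z)² (l(z) = (2*z + 8)² = (8 + 2*z)²)
1/((-22720/R + 18587/(-13988)) + 1/l(T(-5 + 9, -15))) = 1/((-22720/35286 + 18587/(-13988)) + 1/(4*(4 - 15)²)) = 1/((-22720*1/35286 + 18587*(-1/13988)) + 1/(4*(-11)²)) = 1/((-11360/17643 - 18587/13988) + 1/(4*121)) = 1/(-486834121/246790284 + 1/484) = 1/(-29422615535/14930812182) = -14930812182/29422615535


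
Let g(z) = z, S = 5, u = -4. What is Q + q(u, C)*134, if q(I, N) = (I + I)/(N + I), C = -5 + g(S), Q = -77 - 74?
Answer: 117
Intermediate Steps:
Q = -151
C = 0 (C = -5 + 5 = 0)
q(I, N) = 2*I/(I + N) (q(I, N) = (2*I)/(I + N) = 2*I/(I + N))
Q + q(u, C)*134 = -151 + (2*(-4)/(-4 + 0))*134 = -151 + (2*(-4)/(-4))*134 = -151 + (2*(-4)*(-1/4))*134 = -151 + 2*134 = -151 + 268 = 117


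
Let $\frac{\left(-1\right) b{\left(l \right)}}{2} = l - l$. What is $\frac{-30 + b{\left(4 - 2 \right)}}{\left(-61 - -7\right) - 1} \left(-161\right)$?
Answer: $- \frac{966}{11} \approx -87.818$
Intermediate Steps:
$b{\left(l \right)} = 0$ ($b{\left(l \right)} = - 2 \left(l - l\right) = \left(-2\right) 0 = 0$)
$\frac{-30 + b{\left(4 - 2 \right)}}{\left(-61 - -7\right) - 1} \left(-161\right) = \frac{-30 + 0}{\left(-61 - -7\right) - 1} \left(-161\right) = - \frac{30}{\left(-61 + 7\right) - 1} \left(-161\right) = - \frac{30}{-54 - 1} \left(-161\right) = - \frac{30}{-55} \left(-161\right) = \left(-30\right) \left(- \frac{1}{55}\right) \left(-161\right) = \frac{6}{11} \left(-161\right) = - \frac{966}{11}$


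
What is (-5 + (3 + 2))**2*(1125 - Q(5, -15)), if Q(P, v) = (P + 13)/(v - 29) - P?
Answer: 0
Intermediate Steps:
Q(P, v) = -P + (13 + P)/(-29 + v) (Q(P, v) = (13 + P)/(-29 + v) - P = -P + (13 + P)/(-29 + v))
(-5 + (3 + 2))**2*(1125 - Q(5, -15)) = (-5 + (3 + 2))**2*(1125 - (13 + 30*5 - 1*5*(-15))/(-29 - 15)) = (-5 + 5)**2*(1125 - (13 + 150 + 75)/(-44)) = 0**2*(1125 - (-1)*238/44) = 0*(1125 - 1*(-119/22)) = 0*(1125 + 119/22) = 0*(24869/22) = 0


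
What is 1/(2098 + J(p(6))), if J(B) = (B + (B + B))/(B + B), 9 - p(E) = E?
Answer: 2/4199 ≈ 0.00047630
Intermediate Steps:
p(E) = 9 - E
J(B) = 3/2 (J(B) = (B + 2*B)/((2*B)) = (3*B)*(1/(2*B)) = 3/2)
1/(2098 + J(p(6))) = 1/(2098 + 3/2) = 1/(4199/2) = 2/4199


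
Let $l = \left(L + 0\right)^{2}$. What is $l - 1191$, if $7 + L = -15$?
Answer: $-707$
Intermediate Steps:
$L = -22$ ($L = -7 - 15 = -22$)
$l = 484$ ($l = \left(-22 + 0\right)^{2} = \left(-22\right)^{2} = 484$)
$l - 1191 = 484 - 1191 = -707$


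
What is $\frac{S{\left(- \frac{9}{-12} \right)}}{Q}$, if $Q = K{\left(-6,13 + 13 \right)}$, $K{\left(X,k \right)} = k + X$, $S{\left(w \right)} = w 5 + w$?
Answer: $\frac{9}{40} \approx 0.225$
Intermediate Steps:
$S{\left(w \right)} = 6 w$ ($S{\left(w \right)} = 5 w + w = 6 w$)
$K{\left(X,k \right)} = X + k$
$Q = 20$ ($Q = -6 + \left(13 + 13\right) = -6 + 26 = 20$)
$\frac{S{\left(- \frac{9}{-12} \right)}}{Q} = \frac{6 \left(- \frac{9}{-12}\right)}{20} = 6 \left(\left(-9\right) \left(- \frac{1}{12}\right)\right) \frac{1}{20} = 6 \cdot \frac{3}{4} \cdot \frac{1}{20} = \frac{9}{2} \cdot \frac{1}{20} = \frac{9}{40}$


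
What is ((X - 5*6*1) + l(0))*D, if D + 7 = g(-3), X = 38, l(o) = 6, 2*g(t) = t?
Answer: -119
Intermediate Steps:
g(t) = t/2
D = -17/2 (D = -7 + (½)*(-3) = -7 - 3/2 = -17/2 ≈ -8.5000)
((X - 5*6*1) + l(0))*D = ((38 - 5*6*1) + 6)*(-17/2) = ((38 - 30*1) + 6)*(-17/2) = ((38 - 30) + 6)*(-17/2) = (8 + 6)*(-17/2) = 14*(-17/2) = -119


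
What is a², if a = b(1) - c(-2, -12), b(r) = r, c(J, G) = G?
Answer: 169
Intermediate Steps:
a = 13 (a = 1 - 1*(-12) = 1 + 12 = 13)
a² = 13² = 169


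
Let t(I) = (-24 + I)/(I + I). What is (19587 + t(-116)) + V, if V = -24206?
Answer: -267867/58 ≈ -4618.4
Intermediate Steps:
t(I) = (-24 + I)/(2*I) (t(I) = (-24 + I)/((2*I)) = (-24 + I)*(1/(2*I)) = (-24 + I)/(2*I))
(19587 + t(-116)) + V = (19587 + (½)*(-24 - 116)/(-116)) - 24206 = (19587 + (½)*(-1/116)*(-140)) - 24206 = (19587 + 35/58) - 24206 = 1136081/58 - 24206 = -267867/58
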